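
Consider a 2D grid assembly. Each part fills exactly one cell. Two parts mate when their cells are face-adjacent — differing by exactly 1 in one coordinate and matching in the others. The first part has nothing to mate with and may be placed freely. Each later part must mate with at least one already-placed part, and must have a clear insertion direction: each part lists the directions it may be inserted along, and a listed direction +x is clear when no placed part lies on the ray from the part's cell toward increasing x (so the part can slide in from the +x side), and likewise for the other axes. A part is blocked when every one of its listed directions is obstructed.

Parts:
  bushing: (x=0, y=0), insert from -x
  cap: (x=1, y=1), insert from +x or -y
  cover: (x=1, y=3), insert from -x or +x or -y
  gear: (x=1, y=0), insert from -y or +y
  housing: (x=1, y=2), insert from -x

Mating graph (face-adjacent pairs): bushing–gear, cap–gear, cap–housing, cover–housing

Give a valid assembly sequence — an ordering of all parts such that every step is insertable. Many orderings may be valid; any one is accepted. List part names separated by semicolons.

housing; cap; gear; bushing; cover

1. housing@(1, 2) [-x clear] — {housing}
2. cap@(1, 1) [+x clear] — {cap, housing}
3. gear@(1, 0) [-y clear] — {cap, gear, housing}
4. bushing@(0, 0) [-x clear] — {bushing, cap, gear, housing}
5. cover@(1, 3) [-x clear] — {bushing, cap, cover, gear, housing}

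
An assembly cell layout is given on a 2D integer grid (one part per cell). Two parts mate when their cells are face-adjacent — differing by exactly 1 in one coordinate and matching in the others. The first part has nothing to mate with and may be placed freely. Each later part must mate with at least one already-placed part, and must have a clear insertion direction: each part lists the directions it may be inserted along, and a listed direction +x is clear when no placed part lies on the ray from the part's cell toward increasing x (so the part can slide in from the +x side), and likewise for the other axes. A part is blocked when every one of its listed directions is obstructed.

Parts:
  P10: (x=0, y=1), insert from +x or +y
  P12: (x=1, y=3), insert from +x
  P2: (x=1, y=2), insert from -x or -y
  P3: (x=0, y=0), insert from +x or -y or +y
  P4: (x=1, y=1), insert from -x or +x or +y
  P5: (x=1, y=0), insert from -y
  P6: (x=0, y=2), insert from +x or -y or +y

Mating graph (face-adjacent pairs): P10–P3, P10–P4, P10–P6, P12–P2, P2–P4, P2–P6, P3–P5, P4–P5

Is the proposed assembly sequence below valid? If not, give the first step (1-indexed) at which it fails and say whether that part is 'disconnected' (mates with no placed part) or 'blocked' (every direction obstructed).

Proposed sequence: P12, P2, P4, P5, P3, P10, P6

1. P12@(1, 3) [+x clear] — {P12}
2. P2@(1, 2) [-x clear] — {P12, P2}
3. P4@(1, 1) [-x clear] — {P12, P2, P4}
4. P5@(1, 0) [-y clear] — {P12, P2, P4, P5}
5. P3@(0, 0) [-y clear] — {P12, P2, P3, P4, P5}
6. P10@(0, 1) [+y clear] — {P10, P12, P2, P3, P4, P5}
7. P6@(0, 2) [+y clear] — {P10, P12, P2, P3, P4, P5, P6}

Valid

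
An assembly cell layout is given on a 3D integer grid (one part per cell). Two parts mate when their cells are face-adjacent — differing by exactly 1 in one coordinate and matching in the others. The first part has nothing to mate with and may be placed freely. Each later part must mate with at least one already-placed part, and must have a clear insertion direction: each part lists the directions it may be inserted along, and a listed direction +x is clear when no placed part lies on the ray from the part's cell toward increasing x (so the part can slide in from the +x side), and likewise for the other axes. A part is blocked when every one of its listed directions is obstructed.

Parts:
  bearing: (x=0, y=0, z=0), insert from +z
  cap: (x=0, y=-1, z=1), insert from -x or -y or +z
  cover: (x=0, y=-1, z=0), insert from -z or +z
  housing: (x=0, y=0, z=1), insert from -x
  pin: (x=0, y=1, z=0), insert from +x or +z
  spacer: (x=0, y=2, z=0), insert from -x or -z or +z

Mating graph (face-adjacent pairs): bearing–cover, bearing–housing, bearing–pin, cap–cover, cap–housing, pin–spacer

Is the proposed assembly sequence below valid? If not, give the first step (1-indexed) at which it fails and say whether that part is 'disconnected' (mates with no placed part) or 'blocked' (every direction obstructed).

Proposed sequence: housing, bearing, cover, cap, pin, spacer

1. housing@(0, 0, 1) [-x clear] — {housing}
2. bearing@(0, 0, 0) — +z all obstructed ⇒ blocked

Invalid at step 2 (blocked)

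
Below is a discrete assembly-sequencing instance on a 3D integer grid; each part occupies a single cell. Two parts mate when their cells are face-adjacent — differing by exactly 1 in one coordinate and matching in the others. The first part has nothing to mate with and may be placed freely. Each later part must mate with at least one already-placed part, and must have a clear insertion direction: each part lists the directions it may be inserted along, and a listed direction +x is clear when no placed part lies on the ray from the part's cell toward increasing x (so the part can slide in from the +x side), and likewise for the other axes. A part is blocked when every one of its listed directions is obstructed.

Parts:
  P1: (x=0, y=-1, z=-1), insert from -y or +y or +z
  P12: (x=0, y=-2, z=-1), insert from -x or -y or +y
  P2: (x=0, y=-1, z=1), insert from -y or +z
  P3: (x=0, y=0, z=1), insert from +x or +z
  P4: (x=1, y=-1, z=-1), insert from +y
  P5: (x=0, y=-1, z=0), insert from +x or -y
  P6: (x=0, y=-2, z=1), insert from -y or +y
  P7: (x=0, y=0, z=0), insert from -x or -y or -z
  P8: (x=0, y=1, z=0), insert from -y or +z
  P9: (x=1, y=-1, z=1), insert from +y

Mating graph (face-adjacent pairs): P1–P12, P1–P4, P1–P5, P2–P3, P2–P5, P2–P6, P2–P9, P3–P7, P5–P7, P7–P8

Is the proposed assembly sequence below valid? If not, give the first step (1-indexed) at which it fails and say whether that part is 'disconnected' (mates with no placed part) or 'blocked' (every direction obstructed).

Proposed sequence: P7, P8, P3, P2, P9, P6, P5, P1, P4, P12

1. P7@(0, 0, 0) [-x clear] — {P7}
2. P8@(0, 1, 0) [+z clear] — {P7, P8}
3. P3@(0, 0, 1) [+x clear] — {P3, P7, P8}
4. P2@(0, -1, 1) [-y clear] — {P2, P3, P7, P8}
5. P9@(1, -1, 1) [+y clear] — {P2, P3, P7, P8, P9}
6. P6@(0, -2, 1) [-y clear] — {P2, P3, P6, P7, P8, P9}
7. P5@(0, -1, 0) [+x clear] — {P2, P3, P5, P6, P7, P8, P9}
8. P1@(0, -1, -1) [-y clear] — {P1, P2, P3, P5, P6, P7, P8, P9}
9. P4@(1, -1, -1) [+y clear] — {P1, P2, P3, P4, P5, P6, P7, P8, P9}
10. P12@(0, -2, -1) [-x clear] — {P1, P12, P2, P3, P4, P5, P6, P7, P8, P9}

Valid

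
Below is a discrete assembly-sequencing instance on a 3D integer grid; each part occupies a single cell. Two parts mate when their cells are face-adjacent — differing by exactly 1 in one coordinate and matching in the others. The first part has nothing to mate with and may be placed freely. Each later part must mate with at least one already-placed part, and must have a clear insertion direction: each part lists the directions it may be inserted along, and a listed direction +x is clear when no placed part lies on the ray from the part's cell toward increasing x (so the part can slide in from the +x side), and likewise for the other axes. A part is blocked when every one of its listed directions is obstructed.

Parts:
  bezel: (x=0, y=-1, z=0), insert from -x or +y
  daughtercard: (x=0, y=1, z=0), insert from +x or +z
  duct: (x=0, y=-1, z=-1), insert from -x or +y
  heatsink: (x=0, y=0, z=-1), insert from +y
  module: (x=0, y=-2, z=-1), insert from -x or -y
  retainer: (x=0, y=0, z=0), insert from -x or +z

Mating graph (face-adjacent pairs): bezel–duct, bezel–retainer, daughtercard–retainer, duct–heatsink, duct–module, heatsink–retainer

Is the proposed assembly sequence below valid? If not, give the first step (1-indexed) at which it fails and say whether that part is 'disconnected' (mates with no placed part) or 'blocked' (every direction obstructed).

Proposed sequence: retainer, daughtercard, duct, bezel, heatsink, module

Invalid at step 3 (disconnected)

1. retainer@(0, 0, 0) [-x clear] — {retainer}
2. daughtercard@(0, 1, 0) [+x clear] — {daughtercard, retainer}
3. duct@(0, -1, -1) — no placed neighbour ⇒ disconnected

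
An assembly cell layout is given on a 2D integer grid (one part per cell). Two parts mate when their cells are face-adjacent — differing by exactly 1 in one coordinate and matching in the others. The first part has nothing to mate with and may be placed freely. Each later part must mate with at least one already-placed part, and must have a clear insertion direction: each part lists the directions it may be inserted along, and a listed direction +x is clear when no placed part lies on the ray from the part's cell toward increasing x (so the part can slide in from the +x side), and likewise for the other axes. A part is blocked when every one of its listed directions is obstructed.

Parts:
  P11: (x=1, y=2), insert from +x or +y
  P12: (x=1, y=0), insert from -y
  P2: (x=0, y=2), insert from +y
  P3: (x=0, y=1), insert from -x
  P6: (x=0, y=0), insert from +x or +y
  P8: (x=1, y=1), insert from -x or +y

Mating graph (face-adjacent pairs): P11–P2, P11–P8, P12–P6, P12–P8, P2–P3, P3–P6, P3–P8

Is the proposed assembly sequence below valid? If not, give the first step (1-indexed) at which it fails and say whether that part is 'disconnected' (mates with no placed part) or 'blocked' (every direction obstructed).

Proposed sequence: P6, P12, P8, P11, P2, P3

Valid

1. P6@(0, 0) [+x clear] — {P6}
2. P12@(1, 0) [-y clear] — {P12, P6}
3. P8@(1, 1) [-x clear] — {P12, P6, P8}
4. P11@(1, 2) [+x clear] — {P11, P12, P6, P8}
5. P2@(0, 2) [+y clear] — {P11, P12, P2, P6, P8}
6. P3@(0, 1) [-x clear] — {P11, P12, P2, P3, P6, P8}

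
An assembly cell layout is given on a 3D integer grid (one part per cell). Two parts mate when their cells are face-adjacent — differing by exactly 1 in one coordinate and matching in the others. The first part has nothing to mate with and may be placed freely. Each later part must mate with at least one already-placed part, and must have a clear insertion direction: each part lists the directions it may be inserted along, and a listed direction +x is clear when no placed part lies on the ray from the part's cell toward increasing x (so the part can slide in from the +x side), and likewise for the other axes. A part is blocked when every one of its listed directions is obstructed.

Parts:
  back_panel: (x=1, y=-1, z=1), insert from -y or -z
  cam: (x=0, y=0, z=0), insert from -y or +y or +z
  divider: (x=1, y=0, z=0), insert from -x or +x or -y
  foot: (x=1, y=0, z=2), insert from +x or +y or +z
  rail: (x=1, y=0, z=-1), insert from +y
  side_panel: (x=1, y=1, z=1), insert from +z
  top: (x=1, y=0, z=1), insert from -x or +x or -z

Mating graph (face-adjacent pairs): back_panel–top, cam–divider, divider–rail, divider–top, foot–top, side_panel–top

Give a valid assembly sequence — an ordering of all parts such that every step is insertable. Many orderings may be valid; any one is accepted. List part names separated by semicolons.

cam; divider; rail; top; foot; side_panel; back_panel

1. cam@(0, 0, 0) [-y clear] — {cam}
2. divider@(1, 0, 0) [+x clear] — {cam, divider}
3. rail@(1, 0, -1) [+y clear] — {cam, divider, rail}
4. top@(1, 0, 1) [-x clear] — {cam, divider, rail, top}
5. foot@(1, 0, 2) [+x clear] — {cam, divider, foot, rail, top}
6. side_panel@(1, 1, 1) [+z clear] — {cam, divider, foot, rail, side_panel, top}
7. back_panel@(1, -1, 1) [-y clear] — {back_panel, cam, divider, foot, rail, side_panel, top}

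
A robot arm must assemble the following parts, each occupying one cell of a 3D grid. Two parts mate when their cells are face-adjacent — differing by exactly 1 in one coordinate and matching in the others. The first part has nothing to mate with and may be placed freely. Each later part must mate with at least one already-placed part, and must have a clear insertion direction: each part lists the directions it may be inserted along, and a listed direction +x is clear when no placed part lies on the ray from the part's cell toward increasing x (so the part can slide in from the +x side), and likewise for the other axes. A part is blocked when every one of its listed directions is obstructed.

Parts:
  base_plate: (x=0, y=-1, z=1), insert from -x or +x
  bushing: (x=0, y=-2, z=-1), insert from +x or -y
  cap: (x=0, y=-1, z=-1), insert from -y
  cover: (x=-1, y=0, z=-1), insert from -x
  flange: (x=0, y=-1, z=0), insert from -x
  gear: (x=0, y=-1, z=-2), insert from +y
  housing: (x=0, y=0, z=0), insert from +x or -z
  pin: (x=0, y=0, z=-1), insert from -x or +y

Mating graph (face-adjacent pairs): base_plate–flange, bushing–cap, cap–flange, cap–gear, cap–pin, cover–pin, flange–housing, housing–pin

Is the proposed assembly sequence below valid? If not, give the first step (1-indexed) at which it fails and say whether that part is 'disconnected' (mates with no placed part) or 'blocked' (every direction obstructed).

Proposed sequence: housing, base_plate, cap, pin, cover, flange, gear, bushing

Invalid at step 2 (disconnected)

1. housing@(0, 0, 0) [+x clear] — {housing}
2. base_plate@(0, -1, 1) — no placed neighbour ⇒ disconnected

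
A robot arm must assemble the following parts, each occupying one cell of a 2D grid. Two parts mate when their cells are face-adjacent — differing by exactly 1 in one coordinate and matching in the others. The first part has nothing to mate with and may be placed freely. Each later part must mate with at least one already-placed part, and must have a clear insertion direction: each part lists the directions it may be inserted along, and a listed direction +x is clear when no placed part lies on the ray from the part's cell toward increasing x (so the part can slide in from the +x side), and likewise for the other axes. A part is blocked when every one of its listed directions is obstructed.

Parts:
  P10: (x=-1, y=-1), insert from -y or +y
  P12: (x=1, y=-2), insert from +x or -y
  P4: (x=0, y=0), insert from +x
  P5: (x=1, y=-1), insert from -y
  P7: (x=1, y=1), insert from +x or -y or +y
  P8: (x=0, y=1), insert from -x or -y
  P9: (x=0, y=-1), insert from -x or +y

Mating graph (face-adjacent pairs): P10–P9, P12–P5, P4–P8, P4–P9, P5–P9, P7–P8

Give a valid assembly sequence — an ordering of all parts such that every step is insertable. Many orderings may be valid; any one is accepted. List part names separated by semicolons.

1. P8@(0, 1) [-x clear] — {P8}
2. P4@(0, 0) [+x clear] — {P4, P8}
3. P9@(0, -1) [-x clear] — {P4, P8, P9}
4. P5@(1, -1) [-y clear] — {P4, P5, P8, P9}
5. P12@(1, -2) [+x clear] — {P12, P4, P5, P8, P9}
6. P7@(1, 1) [+x clear] — {P12, P4, P5, P7, P8, P9}
7. P10@(-1, -1) [-y clear] — {P10, P12, P4, P5, P7, P8, P9}

P8; P4; P9; P5; P12; P7; P10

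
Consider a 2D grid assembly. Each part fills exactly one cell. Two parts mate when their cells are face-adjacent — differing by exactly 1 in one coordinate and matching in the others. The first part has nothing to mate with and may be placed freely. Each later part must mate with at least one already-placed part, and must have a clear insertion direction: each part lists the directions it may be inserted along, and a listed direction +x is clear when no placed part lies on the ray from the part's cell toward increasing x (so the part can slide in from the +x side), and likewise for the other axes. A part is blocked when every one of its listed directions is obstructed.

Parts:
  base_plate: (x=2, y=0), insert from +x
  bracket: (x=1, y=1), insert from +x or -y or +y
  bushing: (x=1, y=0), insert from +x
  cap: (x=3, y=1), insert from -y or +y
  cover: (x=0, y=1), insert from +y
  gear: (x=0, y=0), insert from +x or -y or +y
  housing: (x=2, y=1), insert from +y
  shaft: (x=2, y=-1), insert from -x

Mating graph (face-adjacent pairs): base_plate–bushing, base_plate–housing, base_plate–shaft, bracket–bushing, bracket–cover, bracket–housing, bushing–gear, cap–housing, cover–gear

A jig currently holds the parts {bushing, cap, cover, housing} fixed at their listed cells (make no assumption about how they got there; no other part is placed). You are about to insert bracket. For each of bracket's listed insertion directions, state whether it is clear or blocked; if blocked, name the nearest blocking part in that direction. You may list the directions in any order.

+x: nearest on ray is housing@(2, 1) ⇒ blocked
-y: nearest on ray is bushing@(1, 0) ⇒ blocked
+y: ray from bracket(1, 1) has no placed part ⇒ clear

+x: blocked by housing; +y: clear; -y: blocked by bushing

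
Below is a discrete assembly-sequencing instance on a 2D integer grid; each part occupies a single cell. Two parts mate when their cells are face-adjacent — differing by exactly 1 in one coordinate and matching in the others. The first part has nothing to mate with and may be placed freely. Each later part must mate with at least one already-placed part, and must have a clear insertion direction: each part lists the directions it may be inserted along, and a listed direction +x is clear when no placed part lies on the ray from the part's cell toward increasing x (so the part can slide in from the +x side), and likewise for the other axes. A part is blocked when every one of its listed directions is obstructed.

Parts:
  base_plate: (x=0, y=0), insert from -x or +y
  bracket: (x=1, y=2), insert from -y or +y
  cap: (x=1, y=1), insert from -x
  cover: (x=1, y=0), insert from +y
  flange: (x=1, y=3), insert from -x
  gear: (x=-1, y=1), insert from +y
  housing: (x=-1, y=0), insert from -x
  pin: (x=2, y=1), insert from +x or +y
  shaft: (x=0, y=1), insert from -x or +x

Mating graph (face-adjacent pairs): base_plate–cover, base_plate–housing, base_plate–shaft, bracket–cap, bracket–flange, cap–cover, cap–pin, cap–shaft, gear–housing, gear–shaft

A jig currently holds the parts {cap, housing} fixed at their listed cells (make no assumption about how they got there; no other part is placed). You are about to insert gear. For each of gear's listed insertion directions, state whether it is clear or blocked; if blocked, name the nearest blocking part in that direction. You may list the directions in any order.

+y: clear

+y: ray from gear(-1, 1) has no placed part ⇒ clear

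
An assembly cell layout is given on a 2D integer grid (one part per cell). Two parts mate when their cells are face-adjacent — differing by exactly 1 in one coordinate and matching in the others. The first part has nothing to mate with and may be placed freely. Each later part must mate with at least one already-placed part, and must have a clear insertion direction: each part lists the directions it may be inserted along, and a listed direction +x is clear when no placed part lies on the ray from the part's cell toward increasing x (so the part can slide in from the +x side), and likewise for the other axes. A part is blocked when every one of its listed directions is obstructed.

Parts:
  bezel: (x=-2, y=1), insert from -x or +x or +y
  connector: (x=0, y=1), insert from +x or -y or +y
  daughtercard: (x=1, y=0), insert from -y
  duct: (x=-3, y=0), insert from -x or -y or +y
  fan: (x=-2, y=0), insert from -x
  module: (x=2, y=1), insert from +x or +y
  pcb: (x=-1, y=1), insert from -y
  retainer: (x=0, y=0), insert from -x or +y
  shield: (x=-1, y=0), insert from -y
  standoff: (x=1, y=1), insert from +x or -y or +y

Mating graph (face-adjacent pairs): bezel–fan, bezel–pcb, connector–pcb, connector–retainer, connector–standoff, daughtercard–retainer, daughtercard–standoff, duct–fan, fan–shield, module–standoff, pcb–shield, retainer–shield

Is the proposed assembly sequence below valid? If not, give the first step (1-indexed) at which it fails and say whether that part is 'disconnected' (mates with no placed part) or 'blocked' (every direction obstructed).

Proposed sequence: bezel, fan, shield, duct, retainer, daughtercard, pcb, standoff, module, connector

Invalid at step 7 (blocked)

1. bezel@(-2, 1) [-x clear] — {bezel}
2. fan@(-2, 0) [-x clear] — {bezel, fan}
3. shield@(-1, 0) [-y clear] — {bezel, fan, shield}
4. duct@(-3, 0) [-x clear] — {bezel, duct, fan, shield}
5. retainer@(0, 0) [+y clear] — {bezel, duct, fan, retainer, shield}
6. daughtercard@(1, 0) [-y clear] — {bezel, daughtercard, duct, fan, retainer, shield}
7. pcb@(-1, 1) — -y all obstructed ⇒ blocked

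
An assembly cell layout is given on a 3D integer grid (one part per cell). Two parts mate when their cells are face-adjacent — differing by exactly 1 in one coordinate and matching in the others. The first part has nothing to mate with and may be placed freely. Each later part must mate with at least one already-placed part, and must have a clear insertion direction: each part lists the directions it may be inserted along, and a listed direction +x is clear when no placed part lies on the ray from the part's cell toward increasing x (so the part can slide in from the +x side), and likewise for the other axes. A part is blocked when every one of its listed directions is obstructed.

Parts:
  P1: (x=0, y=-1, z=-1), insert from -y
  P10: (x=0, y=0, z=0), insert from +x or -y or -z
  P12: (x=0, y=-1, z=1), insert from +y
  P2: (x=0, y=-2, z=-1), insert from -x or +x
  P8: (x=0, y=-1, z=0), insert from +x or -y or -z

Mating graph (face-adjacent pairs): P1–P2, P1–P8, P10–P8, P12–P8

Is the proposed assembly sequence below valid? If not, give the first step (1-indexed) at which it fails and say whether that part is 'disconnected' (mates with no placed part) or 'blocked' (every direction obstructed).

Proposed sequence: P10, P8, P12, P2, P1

Invalid at step 4 (disconnected)

1. P10@(0, 0, 0) [+x clear] — {P10}
2. P8@(0, -1, 0) [+x clear] — {P10, P8}
3. P12@(0, -1, 1) [+y clear] — {P10, P12, P8}
4. P2@(0, -2, -1) — no placed neighbour ⇒ disconnected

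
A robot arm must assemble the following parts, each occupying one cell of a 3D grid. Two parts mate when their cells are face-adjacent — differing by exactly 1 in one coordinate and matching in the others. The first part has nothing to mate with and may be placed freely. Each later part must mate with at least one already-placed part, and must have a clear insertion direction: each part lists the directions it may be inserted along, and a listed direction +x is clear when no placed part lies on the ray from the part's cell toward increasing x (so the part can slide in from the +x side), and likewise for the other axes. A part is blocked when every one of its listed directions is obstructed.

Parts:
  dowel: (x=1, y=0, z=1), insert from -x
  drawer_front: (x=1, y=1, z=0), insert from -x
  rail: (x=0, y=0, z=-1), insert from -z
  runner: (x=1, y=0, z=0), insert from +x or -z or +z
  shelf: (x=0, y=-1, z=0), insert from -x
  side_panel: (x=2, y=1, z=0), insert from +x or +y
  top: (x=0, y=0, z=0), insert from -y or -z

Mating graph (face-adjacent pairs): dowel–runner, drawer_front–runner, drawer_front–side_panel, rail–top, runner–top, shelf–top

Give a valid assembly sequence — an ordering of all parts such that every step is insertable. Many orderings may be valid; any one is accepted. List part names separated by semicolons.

runner; drawer_front; side_panel; dowel; top; shelf; rail

1. runner@(1, 0, 0) [+x clear] — {runner}
2. drawer_front@(1, 1, 0) [-x clear] — {drawer_front, runner}
3. side_panel@(2, 1, 0) [+x clear] — {drawer_front, runner, side_panel}
4. dowel@(1, 0, 1) [-x clear] — {dowel, drawer_front, runner, side_panel}
5. top@(0, 0, 0) [-y clear] — {dowel, drawer_front, runner, side_panel, top}
6. shelf@(0, -1, 0) [-x clear] — {dowel, drawer_front, runner, shelf, side_panel, top}
7. rail@(0, 0, -1) [-z clear] — {dowel, drawer_front, rail, runner, shelf, side_panel, top}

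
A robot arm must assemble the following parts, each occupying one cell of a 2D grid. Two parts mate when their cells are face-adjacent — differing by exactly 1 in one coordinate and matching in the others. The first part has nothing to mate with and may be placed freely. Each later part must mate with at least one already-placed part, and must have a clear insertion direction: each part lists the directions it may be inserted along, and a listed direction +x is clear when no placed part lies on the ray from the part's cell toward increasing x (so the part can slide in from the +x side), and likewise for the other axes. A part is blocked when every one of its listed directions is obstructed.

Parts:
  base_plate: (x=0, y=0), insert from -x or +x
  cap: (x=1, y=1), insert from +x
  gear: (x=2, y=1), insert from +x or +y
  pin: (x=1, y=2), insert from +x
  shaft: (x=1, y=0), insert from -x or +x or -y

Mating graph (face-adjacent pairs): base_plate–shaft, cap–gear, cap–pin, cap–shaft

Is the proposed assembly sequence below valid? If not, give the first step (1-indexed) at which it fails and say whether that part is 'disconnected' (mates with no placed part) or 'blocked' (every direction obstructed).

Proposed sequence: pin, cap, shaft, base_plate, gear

Valid

1. pin@(1, 2) [+x clear] — {pin}
2. cap@(1, 1) [+x clear] — {cap, pin}
3. shaft@(1, 0) [-x clear] — {cap, pin, shaft}
4. base_plate@(0, 0) [-x clear] — {base_plate, cap, pin, shaft}
5. gear@(2, 1) [+x clear] — {base_plate, cap, gear, pin, shaft}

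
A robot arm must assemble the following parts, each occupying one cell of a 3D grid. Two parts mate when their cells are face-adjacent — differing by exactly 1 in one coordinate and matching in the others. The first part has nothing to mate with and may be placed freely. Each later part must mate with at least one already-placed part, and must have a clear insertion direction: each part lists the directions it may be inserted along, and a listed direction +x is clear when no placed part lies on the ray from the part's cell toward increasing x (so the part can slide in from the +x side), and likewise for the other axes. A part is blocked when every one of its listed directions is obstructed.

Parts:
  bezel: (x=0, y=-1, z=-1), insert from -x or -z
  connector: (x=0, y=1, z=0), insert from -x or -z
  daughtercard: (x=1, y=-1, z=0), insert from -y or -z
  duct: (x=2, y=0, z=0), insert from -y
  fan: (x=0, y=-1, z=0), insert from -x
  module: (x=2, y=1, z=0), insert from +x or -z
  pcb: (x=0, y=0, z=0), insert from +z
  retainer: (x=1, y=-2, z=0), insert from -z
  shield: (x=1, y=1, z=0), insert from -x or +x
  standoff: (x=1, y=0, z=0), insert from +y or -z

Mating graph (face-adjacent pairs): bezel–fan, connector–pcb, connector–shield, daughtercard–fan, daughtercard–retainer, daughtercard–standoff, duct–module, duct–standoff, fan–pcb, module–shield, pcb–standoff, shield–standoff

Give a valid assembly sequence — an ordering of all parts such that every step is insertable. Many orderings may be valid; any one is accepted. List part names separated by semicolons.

fan; bezel; pcb; standoff; shield; duct; module; connector; daughtercard; retainer

1. fan@(0, -1, 0) [-x clear] — {fan}
2. bezel@(0, -1, -1) [-x clear] — {bezel, fan}
3. pcb@(0, 0, 0) [+z clear] — {bezel, fan, pcb}
4. standoff@(1, 0, 0) [+y clear] — {bezel, fan, pcb, standoff}
5. shield@(1, 1, 0) [-x clear] — {bezel, fan, pcb, shield, standoff}
6. duct@(2, 0, 0) [-y clear] — {bezel, duct, fan, pcb, shield, standoff}
7. module@(2, 1, 0) [+x clear] — {bezel, duct, fan, module, pcb, shield, standoff}
8. connector@(0, 1, 0) [-x clear] — {bezel, connector, duct, fan, module, pcb, shield, standoff}
9. daughtercard@(1, -1, 0) [-y clear] — {bezel, connector, daughtercard, duct, fan, module, pcb, shield, standoff}
10. retainer@(1, -2, 0) [-z clear] — {bezel, connector, daughtercard, duct, fan, module, pcb, retainer, shield, standoff}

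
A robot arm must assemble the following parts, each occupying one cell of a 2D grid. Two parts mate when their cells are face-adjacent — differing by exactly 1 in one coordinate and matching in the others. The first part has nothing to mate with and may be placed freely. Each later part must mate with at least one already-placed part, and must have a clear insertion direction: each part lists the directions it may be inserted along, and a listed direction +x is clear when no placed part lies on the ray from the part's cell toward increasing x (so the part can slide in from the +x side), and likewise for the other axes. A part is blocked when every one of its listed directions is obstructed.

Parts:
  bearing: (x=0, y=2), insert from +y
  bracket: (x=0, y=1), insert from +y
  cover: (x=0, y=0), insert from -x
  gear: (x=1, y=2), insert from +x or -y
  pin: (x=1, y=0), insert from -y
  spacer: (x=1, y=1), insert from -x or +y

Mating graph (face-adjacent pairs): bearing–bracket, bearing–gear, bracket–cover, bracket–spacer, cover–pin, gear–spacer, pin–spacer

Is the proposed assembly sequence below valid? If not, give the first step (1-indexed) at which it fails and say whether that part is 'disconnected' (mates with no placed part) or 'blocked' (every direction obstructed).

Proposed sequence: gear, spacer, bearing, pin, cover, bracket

1. gear@(1, 2) [+x clear] — {gear}
2. spacer@(1, 1) [-x clear] — {gear, spacer}
3. bearing@(0, 2) [+y clear] — {bearing, gear, spacer}
4. pin@(1, 0) [-y clear] — {bearing, gear, pin, spacer}
5. cover@(0, 0) [-x clear] — {bearing, cover, gear, pin, spacer}
6. bracket@(0, 1) — +y all obstructed ⇒ blocked

Invalid at step 6 (blocked)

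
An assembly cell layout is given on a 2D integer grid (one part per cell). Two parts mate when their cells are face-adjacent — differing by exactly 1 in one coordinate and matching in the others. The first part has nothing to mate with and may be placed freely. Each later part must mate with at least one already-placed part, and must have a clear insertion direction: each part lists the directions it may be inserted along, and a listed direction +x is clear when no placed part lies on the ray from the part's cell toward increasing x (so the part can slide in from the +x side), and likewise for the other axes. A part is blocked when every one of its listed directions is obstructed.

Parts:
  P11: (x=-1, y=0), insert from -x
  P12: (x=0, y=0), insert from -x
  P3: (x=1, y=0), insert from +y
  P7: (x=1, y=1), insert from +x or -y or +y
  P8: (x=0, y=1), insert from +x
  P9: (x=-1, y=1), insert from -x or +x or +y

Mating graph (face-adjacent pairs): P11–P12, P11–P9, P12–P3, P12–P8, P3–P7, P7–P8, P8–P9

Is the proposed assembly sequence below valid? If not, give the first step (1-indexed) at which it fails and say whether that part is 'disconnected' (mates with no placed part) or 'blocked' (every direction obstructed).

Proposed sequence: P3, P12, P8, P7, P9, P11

1. P3@(1, 0) [+y clear] — {P3}
2. P12@(0, 0) [-x clear] — {P12, P3}
3. P8@(0, 1) [+x clear] — {P12, P3, P8}
4. P7@(1, 1) [+x clear] — {P12, P3, P7, P8}
5. P9@(-1, 1) [-x clear] — {P12, P3, P7, P8, P9}
6. P11@(-1, 0) [-x clear] — {P11, P12, P3, P7, P8, P9}

Valid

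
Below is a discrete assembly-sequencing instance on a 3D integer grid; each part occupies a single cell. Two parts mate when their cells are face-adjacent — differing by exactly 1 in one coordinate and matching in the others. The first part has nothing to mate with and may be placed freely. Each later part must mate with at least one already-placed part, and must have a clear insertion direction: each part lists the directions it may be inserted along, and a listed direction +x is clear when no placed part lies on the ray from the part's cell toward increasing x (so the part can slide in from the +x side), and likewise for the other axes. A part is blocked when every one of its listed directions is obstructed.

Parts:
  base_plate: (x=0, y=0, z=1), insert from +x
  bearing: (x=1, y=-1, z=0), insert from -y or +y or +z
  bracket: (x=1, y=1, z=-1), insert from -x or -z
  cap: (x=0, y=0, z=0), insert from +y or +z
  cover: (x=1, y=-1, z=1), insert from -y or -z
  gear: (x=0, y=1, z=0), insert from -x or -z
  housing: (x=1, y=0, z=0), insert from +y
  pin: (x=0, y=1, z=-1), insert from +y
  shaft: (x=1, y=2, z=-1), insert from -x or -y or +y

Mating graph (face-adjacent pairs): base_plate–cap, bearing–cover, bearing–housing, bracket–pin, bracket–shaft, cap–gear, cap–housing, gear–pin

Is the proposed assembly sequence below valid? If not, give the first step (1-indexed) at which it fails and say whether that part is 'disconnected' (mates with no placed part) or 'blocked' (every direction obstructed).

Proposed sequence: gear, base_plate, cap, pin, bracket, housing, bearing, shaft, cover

1. gear@(0, 1, 0) [-x clear] — {gear}
2. base_plate@(0, 0, 1) — no placed neighbour ⇒ disconnected

Invalid at step 2 (disconnected)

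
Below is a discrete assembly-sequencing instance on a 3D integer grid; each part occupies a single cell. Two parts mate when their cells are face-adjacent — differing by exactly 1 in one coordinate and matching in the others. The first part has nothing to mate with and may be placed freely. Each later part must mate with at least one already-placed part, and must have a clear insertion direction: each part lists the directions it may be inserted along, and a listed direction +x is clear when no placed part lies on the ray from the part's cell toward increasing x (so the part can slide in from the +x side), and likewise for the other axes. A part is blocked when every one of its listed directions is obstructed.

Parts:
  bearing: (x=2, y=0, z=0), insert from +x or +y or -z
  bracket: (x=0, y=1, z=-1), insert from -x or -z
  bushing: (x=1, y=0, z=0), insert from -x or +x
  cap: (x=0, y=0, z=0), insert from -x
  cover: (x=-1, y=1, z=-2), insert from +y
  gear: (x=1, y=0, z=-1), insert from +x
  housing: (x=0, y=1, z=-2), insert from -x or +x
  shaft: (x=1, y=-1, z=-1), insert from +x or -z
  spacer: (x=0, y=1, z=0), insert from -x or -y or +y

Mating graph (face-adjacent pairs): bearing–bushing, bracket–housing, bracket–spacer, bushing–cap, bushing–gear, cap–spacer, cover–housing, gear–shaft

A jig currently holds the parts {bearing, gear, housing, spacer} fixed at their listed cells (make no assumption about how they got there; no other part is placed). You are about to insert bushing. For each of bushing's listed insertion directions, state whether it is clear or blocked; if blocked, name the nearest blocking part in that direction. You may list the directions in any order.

+x: blocked by bearing; -x: clear

-x: ray from bushing(1, 0, 0) has no placed part ⇒ clear
+x: nearest on ray is bearing@(2, 0, 0) ⇒ blocked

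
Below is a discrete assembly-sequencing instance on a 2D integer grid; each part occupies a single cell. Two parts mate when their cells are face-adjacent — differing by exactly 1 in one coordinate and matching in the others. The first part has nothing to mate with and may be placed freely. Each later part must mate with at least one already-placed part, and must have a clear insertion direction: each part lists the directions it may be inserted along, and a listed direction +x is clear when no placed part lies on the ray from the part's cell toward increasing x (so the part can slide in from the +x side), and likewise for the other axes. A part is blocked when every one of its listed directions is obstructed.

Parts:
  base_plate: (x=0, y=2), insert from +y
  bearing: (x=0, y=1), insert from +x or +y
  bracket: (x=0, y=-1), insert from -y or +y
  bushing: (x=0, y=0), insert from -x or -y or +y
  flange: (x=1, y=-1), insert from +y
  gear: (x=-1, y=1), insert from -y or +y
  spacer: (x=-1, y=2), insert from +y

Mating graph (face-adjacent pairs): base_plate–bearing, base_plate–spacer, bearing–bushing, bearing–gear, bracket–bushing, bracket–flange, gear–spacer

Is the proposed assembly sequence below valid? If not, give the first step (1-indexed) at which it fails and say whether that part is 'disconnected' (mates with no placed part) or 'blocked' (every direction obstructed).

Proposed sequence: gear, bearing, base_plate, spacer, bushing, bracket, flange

1. gear@(-1, 1) [-y clear] — {gear}
2. bearing@(0, 1) [+x clear] — {bearing, gear}
3. base_plate@(0, 2) [+y clear] — {base_plate, bearing, gear}
4. spacer@(-1, 2) [+y clear] — {base_plate, bearing, gear, spacer}
5. bushing@(0, 0) [-x clear] — {base_plate, bearing, bushing, gear, spacer}
6. bracket@(0, -1) [-y clear] — {base_plate, bearing, bracket, bushing, gear, spacer}
7. flange@(1, -1) [+y clear] — {base_plate, bearing, bracket, bushing, flange, gear, spacer}

Valid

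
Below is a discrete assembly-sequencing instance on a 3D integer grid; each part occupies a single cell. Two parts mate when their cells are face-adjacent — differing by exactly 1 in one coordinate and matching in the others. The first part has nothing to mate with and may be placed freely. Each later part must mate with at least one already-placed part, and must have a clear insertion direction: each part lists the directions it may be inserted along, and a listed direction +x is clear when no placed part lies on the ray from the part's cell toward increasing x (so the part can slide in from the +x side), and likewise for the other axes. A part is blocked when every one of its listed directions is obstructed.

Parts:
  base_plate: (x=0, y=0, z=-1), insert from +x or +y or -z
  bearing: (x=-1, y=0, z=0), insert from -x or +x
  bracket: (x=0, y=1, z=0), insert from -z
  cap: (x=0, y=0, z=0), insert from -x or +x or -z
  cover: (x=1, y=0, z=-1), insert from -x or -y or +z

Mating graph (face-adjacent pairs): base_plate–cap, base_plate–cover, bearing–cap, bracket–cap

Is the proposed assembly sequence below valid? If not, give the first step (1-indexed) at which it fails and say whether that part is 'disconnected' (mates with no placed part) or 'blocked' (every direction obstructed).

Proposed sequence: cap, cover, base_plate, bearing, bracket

1. cap@(0, 0, 0) [-x clear] — {cap}
2. cover@(1, 0, -1) — no placed neighbour ⇒ disconnected

Invalid at step 2 (disconnected)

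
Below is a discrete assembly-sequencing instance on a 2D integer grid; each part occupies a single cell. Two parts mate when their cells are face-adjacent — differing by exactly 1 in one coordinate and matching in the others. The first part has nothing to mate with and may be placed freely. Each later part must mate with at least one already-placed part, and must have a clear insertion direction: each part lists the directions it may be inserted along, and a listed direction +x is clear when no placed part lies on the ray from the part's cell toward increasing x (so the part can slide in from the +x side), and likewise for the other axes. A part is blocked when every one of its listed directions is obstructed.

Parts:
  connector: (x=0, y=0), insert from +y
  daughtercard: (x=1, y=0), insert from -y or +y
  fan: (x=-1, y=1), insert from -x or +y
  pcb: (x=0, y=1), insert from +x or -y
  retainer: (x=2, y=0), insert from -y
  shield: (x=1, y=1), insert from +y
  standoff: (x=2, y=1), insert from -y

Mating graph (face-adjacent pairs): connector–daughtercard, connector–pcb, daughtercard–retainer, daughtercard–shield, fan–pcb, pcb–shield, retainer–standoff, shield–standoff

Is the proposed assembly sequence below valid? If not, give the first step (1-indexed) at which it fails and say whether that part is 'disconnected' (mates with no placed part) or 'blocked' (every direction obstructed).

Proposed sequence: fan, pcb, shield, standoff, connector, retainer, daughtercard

1. fan@(-1, 1) [-x clear] — {fan}
2. pcb@(0, 1) [+x clear] — {fan, pcb}
3. shield@(1, 1) [+y clear] — {fan, pcb, shield}
4. standoff@(2, 1) [-y clear] — {fan, pcb, shield, standoff}
5. connector@(0, 0) — +y all obstructed ⇒ blocked

Invalid at step 5 (blocked)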